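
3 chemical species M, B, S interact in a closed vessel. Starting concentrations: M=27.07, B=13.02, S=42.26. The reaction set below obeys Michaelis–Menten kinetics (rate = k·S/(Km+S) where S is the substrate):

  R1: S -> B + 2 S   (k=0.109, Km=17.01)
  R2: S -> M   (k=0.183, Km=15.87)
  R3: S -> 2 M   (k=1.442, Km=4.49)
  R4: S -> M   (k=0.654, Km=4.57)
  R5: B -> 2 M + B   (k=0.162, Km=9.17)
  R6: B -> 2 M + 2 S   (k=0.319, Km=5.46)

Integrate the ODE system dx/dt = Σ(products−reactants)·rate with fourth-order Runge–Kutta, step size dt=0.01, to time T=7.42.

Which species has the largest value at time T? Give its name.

RK4 with dt=0.01: 742 steps to T=7.42. Trajectory (selected grid times):
t=0.00: M=27.07 B=13.02 S=42.26
t=0.82: M=30.32 B=12.90 S=41.03
t=1.65: M=33.60 B=12.78 S=39.79
t=2.47: M=36.83 B=12.66 S=38.57
t=3.30: M=40.09 B=12.53 S=37.34
t=4.12: M=43.29 B=12.41 S=36.13
t=4.95: M=46.52 B=12.29 S=34.91
t=5.77: M=49.71 B=12.17 S=33.71
t=6.60: M=52.91 B=12.05 S=32.50
t=7.42: M=56.06 B=11.93 S=31.32
At T=7.42: M=56.06 B=11.93 S=31.32; the largest is M.

Dominant species at T: M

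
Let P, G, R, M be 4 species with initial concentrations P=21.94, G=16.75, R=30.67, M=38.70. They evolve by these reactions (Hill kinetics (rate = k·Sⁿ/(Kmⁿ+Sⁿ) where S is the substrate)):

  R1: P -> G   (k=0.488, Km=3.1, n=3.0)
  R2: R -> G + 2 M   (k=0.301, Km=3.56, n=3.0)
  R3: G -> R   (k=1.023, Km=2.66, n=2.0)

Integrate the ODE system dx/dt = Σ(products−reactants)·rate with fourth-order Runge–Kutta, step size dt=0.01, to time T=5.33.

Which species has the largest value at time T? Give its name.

RK4 with dt=0.01: 533 steps to T=5.33. Trajectory (selected grid times):
t=0.00: P=21.94 G=16.75 R=30.67 M=38.70
t=0.59: P=21.65 G=16.63 R=31.08 M=39.05
t=1.18: P=21.37 G=16.50 R=31.49 M=39.41
t=1.78: P=21.07 G=16.38 R=31.91 M=39.77
t=2.37: P=20.79 G=16.25 R=32.32 M=40.12
t=2.96: P=20.50 G=16.13 R=32.73 M=40.48
t=3.55: P=20.21 G=16.01 R=33.14 M=40.83
t=4.15: P=19.92 G=15.88 R=33.56 M=41.19
t=4.74: P=19.63 G=15.76 R=33.97 M=41.55
t=5.33: P=19.35 G=15.64 R=34.38 M=41.90
At T=5.33: P=19.35 G=15.64 R=34.38 M=41.90; the largest is M.

Dominant species at T: M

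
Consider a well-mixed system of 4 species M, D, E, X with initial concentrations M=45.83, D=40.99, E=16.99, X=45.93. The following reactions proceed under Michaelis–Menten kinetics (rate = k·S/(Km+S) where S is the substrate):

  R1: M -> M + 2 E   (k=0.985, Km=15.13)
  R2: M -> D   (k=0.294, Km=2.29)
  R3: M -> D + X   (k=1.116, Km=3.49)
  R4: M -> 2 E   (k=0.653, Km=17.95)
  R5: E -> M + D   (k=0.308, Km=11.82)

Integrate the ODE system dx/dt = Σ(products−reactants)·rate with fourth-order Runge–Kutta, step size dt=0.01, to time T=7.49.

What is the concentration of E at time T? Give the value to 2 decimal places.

RK4 with dt=0.01: 749 steps to T=7.49. Trajectory (selected grid times):
t=0.00: M=45.83 D=40.99 E=16.99 X=45.93
t=0.83: M=44.50 D=42.24 E=18.84 X=46.79
t=1.66: M=43.19 D=43.49 E=20.66 X=47.65
t=2.50: M=41.87 D=44.75 E=22.49 X=48.51
t=3.33: M=40.58 D=46.01 E=24.27 X=49.37
t=4.16: M=39.29 D=47.27 E=26.03 X=50.22
t=4.99: M=38.02 D=48.52 E=27.77 X=51.07
t=5.83: M=36.74 D=49.80 E=29.50 X=51.93
t=6.66: M=35.49 D=51.05 E=31.19 X=52.77
t=7.49: M=34.25 D=52.31 E=32.86 X=53.61
Read off E at T=7.49: 32.86

E at T = 32.86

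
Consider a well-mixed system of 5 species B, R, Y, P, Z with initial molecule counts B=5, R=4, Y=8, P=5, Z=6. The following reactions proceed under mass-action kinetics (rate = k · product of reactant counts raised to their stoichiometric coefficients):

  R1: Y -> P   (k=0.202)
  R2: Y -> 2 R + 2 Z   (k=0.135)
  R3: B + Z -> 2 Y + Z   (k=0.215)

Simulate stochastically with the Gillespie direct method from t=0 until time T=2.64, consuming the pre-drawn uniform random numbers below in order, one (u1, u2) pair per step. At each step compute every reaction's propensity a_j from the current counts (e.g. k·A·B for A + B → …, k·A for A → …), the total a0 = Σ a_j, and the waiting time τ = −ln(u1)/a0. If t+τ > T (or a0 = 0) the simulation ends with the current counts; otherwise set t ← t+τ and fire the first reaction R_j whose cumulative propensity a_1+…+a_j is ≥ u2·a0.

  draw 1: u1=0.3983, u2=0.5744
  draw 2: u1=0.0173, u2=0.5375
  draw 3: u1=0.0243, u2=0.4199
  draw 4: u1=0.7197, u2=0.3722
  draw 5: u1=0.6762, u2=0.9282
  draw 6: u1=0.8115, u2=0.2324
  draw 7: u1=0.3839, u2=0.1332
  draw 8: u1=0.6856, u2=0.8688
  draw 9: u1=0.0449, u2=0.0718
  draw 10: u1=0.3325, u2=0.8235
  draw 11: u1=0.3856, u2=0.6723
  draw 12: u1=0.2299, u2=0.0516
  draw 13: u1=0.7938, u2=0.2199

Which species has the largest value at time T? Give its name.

Dominant species at T: Z

t=0.000: B=5 R=4 Y=8 P=5 Z=6
Draw 1: a1=1.616, a2=1.080, a3=6.450, a0=9.146; τ=−ln(0.3983)/9.146=0.101 → t=0.101; u2·a0=0.5744·9.146=5.253; a1+a2=2.696 < 5.253 ≤ a1+…+a3=9.146 → R3 fires; B=4 R=4 Y=10 P=5 Z=6
Draw 2: a1=2.020, a2=1.350, a3=5.160, a0=8.530; τ=−ln(0.0173)/8.530=0.476 → t=0.576; u2·a0=0.5375·8.530=4.585; a1+a2=3.370 < 4.585 ≤ a1+…+a3=8.530 → R3 fires; B=3 R=4 Y=12 P=5 Z=6
Draw 3: a1=2.424, a2=1.620, a3=3.870, a0=7.914; τ=−ln(0.0243)/7.914=0.470 → t=1.046; u2·a0=0.4199·7.914=3.323; a1=2.424 < 3.323 ≤ a1+a2=4.044 → R2 fires; B=3 R=6 Y=11 P=5 Z=8
Draw 4: a1=2.222, a2=1.485, a3=5.160, a0=8.867; τ=−ln(0.7197)/8.867=0.037 → t=1.083; u2·a0=0.3722·8.867=3.300; a1=2.222 < 3.300 ≤ a1+a2=3.707 → R2 fires; B=3 R=8 Y=10 P=5 Z=10
Draw 5: a1=2.020, a2=1.350, a3=6.450, a0=9.820; τ=−ln(0.6762)/9.820=0.040 → t=1.123; u2·a0=0.9282·9.820=9.115; a1+a2=3.370 < 9.115 ≤ a1+…+a3=9.820 → R3 fires; B=2 R=8 Y=12 P=5 Z=10
Draw 6: a1=2.424, a2=1.620, a3=4.300, a0=8.344; τ=−ln(0.8115)/8.344=0.025 → t=1.148; u2·a0=0.2324·8.344=1.939 ≤ a1=2.424 → R1 fires; B=2 R=8 Y=11 P=6 Z=10
Draw 7: a1=2.222, a2=1.485, a3=4.300, a0=8.007; τ=−ln(0.3839)/8.007=0.120 → t=1.268; u2·a0=0.1332·8.007=1.067 ≤ a1=2.222 → R1 fires; B=2 R=8 Y=10 P=7 Z=10
Draw 8: a1=2.020, a2=1.350, a3=4.300, a0=7.670; τ=−ln(0.6856)/7.670=0.049 → t=1.317; u2·a0=0.8688·7.670=6.664; a1+a2=3.370 < 6.664 ≤ a1+…+a3=7.670 → R3 fires; B=1 R=8 Y=12 P=7 Z=10
Draw 9: a1=2.424, a2=1.620, a3=2.150, a0=6.194; τ=−ln(0.0449)/6.194=0.501 → t=1.818; u2·a0=0.0718·6.194=0.445 ≤ a1=2.424 → R1 fires; B=1 R=8 Y=11 P=8 Z=10
Draw 10: a1=2.222, a2=1.485, a3=2.150, a0=5.857; τ=−ln(0.3325)/5.857=0.188 → t=2.006; u2·a0=0.8235·5.857=4.823; a1+a2=3.707 < 4.823 ≤ a1+…+a3=5.857 → R3 fires; B=0 R=8 Y=13 P=8 Z=10
Draw 11: a1=2.626, a2=1.755, a3=0.000, a0=4.381; τ=−ln(0.3856)/4.381=0.218 → t=2.223; u2·a0=0.6723·4.381=2.945; a1=2.626 < 2.945 ≤ a1+a2=4.381 → R2 fires; B=0 R=10 Y=12 P=8 Z=12
Draw 12: a1=2.424, a2=1.620, a3=0.000, a0=4.044; τ=−ln(0.2299)/4.044=0.364 → t=2.587; u2·a0=0.0516·4.044=0.209 ≤ a1=2.424 → R1 fires; B=0 R=10 Y=11 P=9 Z=12
Draw 13: a1=2.222, a2=1.485, a3=0.000, a0=3.707; τ=−ln(0.7938)/3.707=0.062 → t=2.649 > T=2.64: stop.
At T=2.64: B=0 R=10 Y=11 P=9 Z=12; the largest is Z.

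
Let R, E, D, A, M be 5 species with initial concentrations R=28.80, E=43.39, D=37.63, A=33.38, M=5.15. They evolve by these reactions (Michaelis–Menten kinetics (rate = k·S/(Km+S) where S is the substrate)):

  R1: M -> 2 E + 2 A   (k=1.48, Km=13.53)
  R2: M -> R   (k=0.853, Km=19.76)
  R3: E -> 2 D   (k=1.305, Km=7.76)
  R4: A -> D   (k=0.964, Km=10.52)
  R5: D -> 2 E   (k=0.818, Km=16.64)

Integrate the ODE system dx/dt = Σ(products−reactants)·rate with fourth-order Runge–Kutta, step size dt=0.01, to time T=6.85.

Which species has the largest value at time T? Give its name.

RK4 with dt=0.01: 685 steps to T=6.85. Trajectory (selected grid times):
t=0.00: R=28.80 E=43.39 D=37.63 A=33.38 M=5.15
t=0.76: R=28.93 E=44.02 D=39.44 A=33.42 M=4.72
t=1.52: R=29.05 E=44.62 D=41.24 A=33.43 M=4.32
t=2.28: R=29.16 E=45.19 D=43.05 A=33.40 M=3.94
t=3.04: R=29.27 E=45.73 D=44.85 A=33.33 M=3.59
t=3.81: R=29.36 E=46.26 D=46.67 A=33.23 M=3.27
t=4.57: R=29.45 E=46.75 D=48.46 A=33.09 M=2.97
t=5.33: R=29.53 E=47.22 D=50.26 A=32.93 M=2.69
t=6.09: R=29.61 E=47.66 D=52.05 A=32.73 M=2.44
t=6.85: R=29.68 E=48.08 D=53.83 A=32.50 M=2.21
At T=6.85: R=29.68 E=48.08 D=53.83 A=32.50 M=2.21; the largest is D.

Dominant species at T: D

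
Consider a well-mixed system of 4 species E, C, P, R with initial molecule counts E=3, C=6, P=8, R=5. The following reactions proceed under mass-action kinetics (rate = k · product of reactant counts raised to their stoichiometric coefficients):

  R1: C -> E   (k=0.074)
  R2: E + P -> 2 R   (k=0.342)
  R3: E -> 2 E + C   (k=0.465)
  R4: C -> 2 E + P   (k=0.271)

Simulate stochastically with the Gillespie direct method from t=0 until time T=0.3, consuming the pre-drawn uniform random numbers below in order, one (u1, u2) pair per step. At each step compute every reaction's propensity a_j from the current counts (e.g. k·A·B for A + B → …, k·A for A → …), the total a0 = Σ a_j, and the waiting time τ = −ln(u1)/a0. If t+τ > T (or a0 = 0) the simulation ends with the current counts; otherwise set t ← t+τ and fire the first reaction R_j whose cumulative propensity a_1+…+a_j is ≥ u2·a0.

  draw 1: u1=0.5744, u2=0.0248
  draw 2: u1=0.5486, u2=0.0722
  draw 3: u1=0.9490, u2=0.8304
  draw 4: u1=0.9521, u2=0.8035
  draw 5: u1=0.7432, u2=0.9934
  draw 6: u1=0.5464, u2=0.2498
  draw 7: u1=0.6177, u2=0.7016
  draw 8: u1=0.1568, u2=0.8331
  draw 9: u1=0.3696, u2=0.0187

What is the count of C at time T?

C at T = 7

t=0.000: E=3 C=6 P=8 R=5
Draw 1: a1=0.444, a2=8.208, a3=1.395, a4=1.626, a0=11.673; τ=−ln(0.5744)/11.673=0.047 → t=0.047; u2·a0=0.0248·11.673=0.289 ≤ a1=0.444 → R1 fires; E=4 C=5 P=8 R=5
Draw 2: a1=0.370, a2=10.944, a3=1.860, a4=1.355, a0=14.529; τ=−ln(0.5486)/14.529=0.041 → t=0.089; u2·a0=0.0722·14.529=1.049; a1=0.370 < 1.049 ≤ a1+a2=11.314 → R2 fires; E=3 C=5 P=7 R=7
Draw 3: a1=0.370, a2=7.182, a3=1.395, a4=1.355, a0=10.302; τ=−ln(0.9490)/10.302=0.005 → t=0.094; u2·a0=0.8304·10.302=8.555; a1+a2=7.552 < 8.555 ≤ a1+…+a3=8.947 → R3 fires; E=4 C=6 P=7 R=7
Draw 4: a1=0.444, a2=9.576, a3=1.860, a4=1.626, a0=13.506; τ=−ln(0.9521)/13.506=0.004 → t=0.098; u2·a0=0.8035·13.506=10.852; a1+a2=10.020 < 10.852 ≤ a1+…+a3=11.880 → R3 fires; E=5 C=7 P=7 R=7
Draw 5: a1=0.518, a2=11.970, a3=2.325, a4=1.897, a0=16.710; τ=−ln(0.7432)/16.710=0.018 → t=0.115; u2·a0=0.9934·16.710=16.600; a1+…+a3=14.813 < 16.600 ≤ a1+…+a4=16.710 → R4 fires; E=7 C=6 P=8 R=7
Draw 6: a1=0.444, a2=19.152, a3=3.255, a4=1.626, a0=24.477; τ=−ln(0.5464)/24.477=0.025 → t=0.140; u2·a0=0.2498·24.477=6.114; a1=0.444 < 6.114 ≤ a1+a2=19.596 → R2 fires; E=6 C=6 P=7 R=9
Draw 7: a1=0.444, a2=14.364, a3=2.790, a4=1.626, a0=19.224; τ=−ln(0.6177)/19.224=0.025 → t=0.165; u2·a0=0.7016·19.224=13.488; a1=0.444 < 13.488 ≤ a1+a2=14.808 → R2 fires; E=5 C=6 P=6 R=11
Draw 8: a1=0.444, a2=10.260, a3=2.325, a4=1.626, a0=14.655; τ=−ln(0.1568)/14.655=0.126 → t=0.291; u2·a0=0.8331·14.655=12.209; a1+a2=10.704 < 12.209 ≤ a1+…+a3=13.029 → R3 fires; E=6 C=7 P=6 R=11
Draw 9: a1=0.518, a2=12.312, a3=2.790, a4=1.897, a0=17.517; τ=−ln(0.3696)/17.517=0.057 → t=0.348 > T=0.3: stop.
Read off C at T=0.3: 7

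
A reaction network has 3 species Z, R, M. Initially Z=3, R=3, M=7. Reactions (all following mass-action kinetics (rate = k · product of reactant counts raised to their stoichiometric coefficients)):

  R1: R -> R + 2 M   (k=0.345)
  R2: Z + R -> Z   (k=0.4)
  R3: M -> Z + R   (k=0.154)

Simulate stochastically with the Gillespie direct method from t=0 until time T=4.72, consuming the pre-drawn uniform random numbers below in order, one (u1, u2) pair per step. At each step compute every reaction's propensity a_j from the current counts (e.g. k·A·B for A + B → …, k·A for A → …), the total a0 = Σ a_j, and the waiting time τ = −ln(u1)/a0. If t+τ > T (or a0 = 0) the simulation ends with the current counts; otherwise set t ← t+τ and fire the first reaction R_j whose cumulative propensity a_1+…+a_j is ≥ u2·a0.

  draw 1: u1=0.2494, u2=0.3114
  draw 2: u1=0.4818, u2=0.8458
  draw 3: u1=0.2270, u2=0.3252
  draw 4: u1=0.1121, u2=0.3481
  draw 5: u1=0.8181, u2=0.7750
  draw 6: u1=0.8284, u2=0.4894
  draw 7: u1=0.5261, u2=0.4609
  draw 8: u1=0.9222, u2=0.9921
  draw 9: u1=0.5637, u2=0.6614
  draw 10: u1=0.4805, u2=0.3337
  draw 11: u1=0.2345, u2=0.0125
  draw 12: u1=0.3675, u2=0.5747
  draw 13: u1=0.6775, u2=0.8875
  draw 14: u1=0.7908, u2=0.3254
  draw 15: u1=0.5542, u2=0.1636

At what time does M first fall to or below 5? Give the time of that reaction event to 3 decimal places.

t=0.000: Z=3 R=3 M=7
Draw 1: a1=1.035, a2=3.600, a3=1.078, a0=5.713; τ=−ln(0.2494)/5.713=0.243 → t=0.243; u2·a0=0.3114·5.713=1.779; a1=1.035 < 1.779 ≤ a1+a2=4.635 → R2 fires; Z=3 R=2 M=7
Draw 2: a1=0.690, a2=2.400, a3=1.078, a0=4.168; τ=−ln(0.4818)/4.168=0.175 → t=0.418; u2·a0=0.8458·4.168=3.525; a1+a2=3.090 < 3.525 ≤ a1+…+a3=4.168 → R3 fires; Z=4 R=3 M=6
Draw 3: a1=1.035, a2=4.800, a3=0.924, a0=6.759; τ=−ln(0.2270)/6.759=0.219 → t=0.638; u2·a0=0.3252·6.759=2.198; a1=1.035 < 2.198 ≤ a1+a2=5.835 → R2 fires; Z=4 R=2 M=6
Draw 4: a1=0.690, a2=3.200, a3=0.924, a0=4.814; τ=−ln(0.1121)/4.814=0.455 → t=1.092; u2·a0=0.3481·4.814=1.676; a1=0.690 < 1.676 ≤ a1+a2=3.890 → R2 fires; Z=4 R=1 M=6
Draw 5: a1=0.345, a2=1.600, a3=0.924, a0=2.869; τ=−ln(0.8181)/2.869=0.070 → t=1.162; u2·a0=0.7750·2.869=2.223; a1+a2=1.945 < 2.223 ≤ a1+…+a3=2.869 → R3 fires; Z=5 R=2 M=5
Draw 6: a1=0.690, a2=4.000, a3=0.770, a0=5.460; τ=−ln(0.8284)/5.460=0.034 → t=1.197; u2·a0=0.4894·5.460=2.672; a1=0.690 < 2.672 ≤ a1+a2=4.690 → R2 fires; Z=5 R=1 M=5
Draw 7: a1=0.345, a2=2.000, a3=0.770, a0=3.115; τ=−ln(0.5261)/3.115=0.206 → t=1.403; u2·a0=0.4609·3.115=1.436; a1=0.345 < 1.436 ≤ a1+a2=2.345 → R2 fires; Z=5 R=0 M=5
Draw 8: a1=0.000, a2=0.000, a3=0.770, a0=0.770; τ=−ln(0.9222)/0.770=0.105 → t=1.508; u2·a0=0.9921·0.770=0.764; a1+a2=0.000 < 0.764 ≤ a1+…+a3=0.770 → R3 fires; Z=6 R=1 M=4
Draw 9: a1=0.345, a2=2.400, a3=0.616, a0=3.361; τ=−ln(0.5637)/3.361=0.171 → t=1.679; u2·a0=0.6614·3.361=2.223; a1=0.345 < 2.223 ≤ a1+a2=2.745 → R2 fires; Z=6 R=0 M=4
Draw 10: a1=0.000, a2=0.000, a3=0.616, a0=0.616; τ=−ln(0.4805)/0.616=1.190 → t=2.868; u2·a0=0.3337·0.616=0.206; a1+a2=0.000 < 0.206 ≤ a1+…+a3=0.616 → R3 fires; Z=7 R=1 M=3
Draw 11: a1=0.345, a2=2.800, a3=0.462, a0=3.607; τ=−ln(0.2345)/3.607=0.402 → t=3.271; u2·a0=0.0125·3.607=0.045 ≤ a1=0.345 → R1 fires; Z=7 R=1 M=5
Draw 12: a1=0.345, a2=2.800, a3=0.770, a0=3.915; τ=−ln(0.3675)/3.915=0.256 → t=3.526; u2·a0=0.5747·3.915=2.250; a1=0.345 < 2.250 ≤ a1+a2=3.145 → R2 fires; Z=7 R=0 M=5
Draw 13: a1=0.000, a2=0.000, a3=0.770, a0=0.770; τ=−ln(0.6775)/0.770=0.506 → t=4.032; u2·a0=0.8875·0.770=0.683; a1+a2=0.000 < 0.683 ≤ a1+…+a3=0.770 → R3 fires; Z=8 R=1 M=4
Draw 14: a1=0.345, a2=3.200, a3=0.616, a0=4.161; τ=−ln(0.7908)/4.161=0.056 → t=4.088; u2·a0=0.3254·4.161=1.354; a1=0.345 < 1.354 ≤ a1+a2=3.545 → R2 fires; Z=8 R=0 M=4
Draw 15: a1=0.000, a2=0.000, a3=0.616, a0=0.616; τ=−ln(0.5542)/0.616=0.958 → t=5.046 > T=4.72: stop.
M first becomes ≤ 5 when it reaches 5 at the event at t=1.162.

Threshold first reached at t = 1.162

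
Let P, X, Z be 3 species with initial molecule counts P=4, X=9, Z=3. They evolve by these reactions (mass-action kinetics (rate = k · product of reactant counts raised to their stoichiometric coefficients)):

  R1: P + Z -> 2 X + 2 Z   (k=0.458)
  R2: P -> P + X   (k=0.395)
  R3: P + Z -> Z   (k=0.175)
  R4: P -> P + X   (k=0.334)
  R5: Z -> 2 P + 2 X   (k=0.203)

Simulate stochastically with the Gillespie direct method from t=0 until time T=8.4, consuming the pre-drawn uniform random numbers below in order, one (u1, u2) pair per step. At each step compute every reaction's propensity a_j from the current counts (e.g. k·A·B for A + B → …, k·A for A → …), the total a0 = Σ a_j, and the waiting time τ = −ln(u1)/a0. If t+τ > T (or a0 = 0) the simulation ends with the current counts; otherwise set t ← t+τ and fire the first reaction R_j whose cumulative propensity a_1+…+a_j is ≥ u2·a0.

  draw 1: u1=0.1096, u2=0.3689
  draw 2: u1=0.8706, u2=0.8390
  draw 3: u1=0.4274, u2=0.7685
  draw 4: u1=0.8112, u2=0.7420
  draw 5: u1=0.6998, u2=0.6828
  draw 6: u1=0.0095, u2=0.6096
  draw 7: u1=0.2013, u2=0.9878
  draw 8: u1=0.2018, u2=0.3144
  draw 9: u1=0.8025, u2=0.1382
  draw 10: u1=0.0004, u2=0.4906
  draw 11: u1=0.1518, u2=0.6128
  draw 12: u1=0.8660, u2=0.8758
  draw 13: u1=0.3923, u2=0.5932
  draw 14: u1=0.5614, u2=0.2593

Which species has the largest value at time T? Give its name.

t=0.000: P=4 X=9 Z=3
Draw 1: a1=5.496, a2=1.580, a3=2.100, a4=1.336, a5=0.609, a0=11.121; τ=−ln(0.1096)/11.121=0.199 → t=0.199; u2·a0=0.3689·11.121=4.103 ≤ a1=5.496 → R1 fires; P=3 X=11 Z=4
Draw 2: a1=5.496, a2=1.185, a3=2.100, a4=1.002, a5=0.812, a0=10.595; τ=−ln(0.8706)/10.595=0.013 → t=0.212; u2·a0=0.8390·10.595=8.889; a1+…+a3=8.781 < 8.889 ≤ a1+…+a4=9.783 → R4 fires; P=3 X=12 Z=4
Draw 3: a1=5.496, a2=1.185, a3=2.100, a4=1.002, a5=0.812, a0=10.595; τ=−ln(0.4274)/10.595=0.080 → t=0.292; u2·a0=0.7685·10.595=8.142; a1+a2=6.681 < 8.142 ≤ a1+…+a3=8.781 → R3 fires; P=2 X=12 Z=4
Draw 4: a1=3.664, a2=0.790, a3=1.400, a4=0.668, a5=0.812, a0=7.334; τ=−ln(0.8112)/7.334=0.029 → t=0.321; u2·a0=0.7420·7.334=5.442; a1+a2=4.454 < 5.442 ≤ a1+…+a3=5.854 → R3 fires; P=1 X=12 Z=4
Draw 5: a1=1.832, a2=0.395, a3=0.700, a4=0.334, a5=0.812, a0=4.073; τ=−ln(0.6998)/4.073=0.088 → t=0.408; u2·a0=0.6828·4.073=2.781; a1+a2=2.227 < 2.781 ≤ a1+…+a3=2.927 → R3 fires; P=0 X=12 Z=4
Draw 6: a1=0.000, a2=0.000, a3=0.000, a4=0.000, a5=0.812, a0=0.812; τ=−ln(0.0095)/0.812=5.735 → t=6.143; u2·a0=0.6096·0.812=0.495; a1+…+a4=0.000 < 0.495 ≤ a1+…+a5=0.812 → R5 fires; P=2 X=14 Z=3
Draw 7: a1=2.748, a2=0.790, a3=1.050, a4=0.668, a5=0.609, a0=5.865; τ=−ln(0.2013)/5.865=0.273 → t=6.416; u2·a0=0.9878·5.865=5.793; a1+…+a4=5.256 < 5.793 ≤ a1+…+a5=5.865 → R5 fires; P=4 X=16 Z=2
Draw 8: a1=3.664, a2=1.580, a3=1.400, a4=1.336, a5=0.406, a0=8.386; τ=−ln(0.2018)/8.386=0.191 → t=6.607; u2·a0=0.3144·8.386=2.637 ≤ a1=3.664 → R1 fires; P=3 X=18 Z=3
Draw 9: a1=4.122, a2=1.185, a3=1.575, a4=1.002, a5=0.609, a0=8.493; τ=−ln(0.8025)/8.493=0.026 → t=6.633; u2·a0=0.1382·8.493=1.174 ≤ a1=4.122 → R1 fires; P=2 X=20 Z=4
Draw 10: a1=3.664, a2=0.790, a3=1.400, a4=0.668, a5=0.812, a0=7.334; τ=−ln(0.0004)/7.334=1.067 → t=7.700; u2·a0=0.4906·7.334=3.598 ≤ a1=3.664 → R1 fires; P=1 X=22 Z=5
Draw 11: a1=2.290, a2=0.395, a3=0.875, a4=0.334, a5=1.015, a0=4.909; τ=−ln(0.1518)/4.909=0.384 → t=8.084; u2·a0=0.6128·4.909=3.008; a1+a2=2.685 < 3.008 ≤ a1+…+a3=3.560 → R3 fires; P=0 X=22 Z=5
Draw 12: a1=0.000, a2=0.000, a3=0.000, a4=0.000, a5=1.015, a0=1.015; τ=−ln(0.8660)/1.015=0.142 → t=8.226; u2·a0=0.8758·1.015=0.889; a1+…+a4=0.000 < 0.889 ≤ a1+…+a5=1.015 → R5 fires; P=2 X=24 Z=4
Draw 13: a1=3.664, a2=0.790, a3=1.400, a4=0.668, a5=0.812, a0=7.334; τ=−ln(0.3923)/7.334=0.128 → t=8.353; u2·a0=0.5932·7.334=4.351; a1=3.664 < 4.351 ≤ a1+a2=4.454 → R2 fires; P=2 X=25 Z=4
Draw 14: a1=3.664, a2=0.790, a3=1.400, a4=0.668, a5=0.812, a0=7.334; τ=−ln(0.5614)/7.334=0.079 → t=8.432 > T=8.4: stop.
At T=8.4: P=2 X=25 Z=4; the largest is X.

Dominant species at T: X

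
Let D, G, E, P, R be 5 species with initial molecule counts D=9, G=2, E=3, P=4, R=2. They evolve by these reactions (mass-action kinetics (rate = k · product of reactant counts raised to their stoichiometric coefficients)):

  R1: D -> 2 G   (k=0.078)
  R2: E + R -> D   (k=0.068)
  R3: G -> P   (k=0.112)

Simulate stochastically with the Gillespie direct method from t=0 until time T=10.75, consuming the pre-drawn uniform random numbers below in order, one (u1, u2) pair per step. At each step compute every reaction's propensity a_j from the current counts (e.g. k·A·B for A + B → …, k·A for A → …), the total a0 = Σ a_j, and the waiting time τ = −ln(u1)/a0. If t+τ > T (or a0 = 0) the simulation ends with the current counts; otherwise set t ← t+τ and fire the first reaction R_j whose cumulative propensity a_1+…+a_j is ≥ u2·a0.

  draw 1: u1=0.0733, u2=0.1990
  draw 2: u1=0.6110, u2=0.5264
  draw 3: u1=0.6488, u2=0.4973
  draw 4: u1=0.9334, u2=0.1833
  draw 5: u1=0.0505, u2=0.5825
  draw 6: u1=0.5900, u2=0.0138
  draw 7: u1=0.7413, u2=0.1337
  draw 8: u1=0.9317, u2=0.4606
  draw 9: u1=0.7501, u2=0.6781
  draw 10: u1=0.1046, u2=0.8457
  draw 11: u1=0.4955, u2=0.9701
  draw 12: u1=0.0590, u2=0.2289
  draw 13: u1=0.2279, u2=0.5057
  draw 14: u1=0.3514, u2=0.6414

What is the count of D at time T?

t=0.000: D=9 G=2 E=3 P=4 R=2
Draw 1: a1=0.702, a2=0.408, a3=0.224, a0=1.334; τ=−ln(0.0733)/1.334=1.959 → t=1.959; u2·a0=0.1990·1.334=0.265 ≤ a1=0.702 → R1 fires; D=8 G=4 E=3 P=4 R=2
Draw 2: a1=0.624, a2=0.408, a3=0.448, a0=1.480; τ=−ln(0.6110)/1.480=0.333 → t=2.292; u2·a0=0.5264·1.480=0.779; a1=0.624 < 0.779 ≤ a1+a2=1.032 → R2 fires; D=9 G=4 E=2 P=4 R=1
Draw 3: a1=0.702, a2=0.136, a3=0.448, a0=1.286; τ=−ln(0.6488)/1.286=0.336 → t=2.628; u2·a0=0.4973·1.286=0.640 ≤ a1=0.702 → R1 fires; D=8 G=6 E=2 P=4 R=1
Draw 4: a1=0.624, a2=0.136, a3=0.672, a0=1.432; τ=−ln(0.9334)/1.432=0.048 → t=2.676; u2·a0=0.1833·1.432=0.262 ≤ a1=0.624 → R1 fires; D=7 G=8 E=2 P=4 R=1
Draw 5: a1=0.546, a2=0.136, a3=0.896, a0=1.578; τ=−ln(0.0505)/1.578=1.892 → t=4.568; u2·a0=0.5825·1.578=0.919; a1+a2=0.682 < 0.919 ≤ a1+…+a3=1.578 → R3 fires; D=7 G=7 E=2 P=5 R=1
Draw 6: a1=0.546, a2=0.136, a3=0.784, a0=1.466; τ=−ln(0.5900)/1.466=0.360 → t=4.928; u2·a0=0.0138·1.466=0.020 ≤ a1=0.546 → R1 fires; D=6 G=9 E=2 P=5 R=1
Draw 7: a1=0.468, a2=0.136, a3=1.008, a0=1.612; τ=−ln(0.7413)/1.612=0.186 → t=5.114; u2·a0=0.1337·1.612=0.216 ≤ a1=0.468 → R1 fires; D=5 G=11 E=2 P=5 R=1
Draw 8: a1=0.390, a2=0.136, a3=1.232, a0=1.758; τ=−ln(0.9317)/1.758=0.040 → t=5.154; u2·a0=0.4606·1.758=0.810; a1+a2=0.526 < 0.810 ≤ a1+…+a3=1.758 → R3 fires; D=5 G=10 E=2 P=6 R=1
Draw 9: a1=0.390, a2=0.136, a3=1.120, a0=1.646; τ=−ln(0.7501)/1.646=0.175 → t=5.329; u2·a0=0.6781·1.646=1.116; a1+a2=0.526 < 1.116 ≤ a1+…+a3=1.646 → R3 fires; D=5 G=9 E=2 P=7 R=1
Draw 10: a1=0.390, a2=0.136, a3=1.008, a0=1.534; τ=−ln(0.1046)/1.534=1.472 → t=6.801; u2·a0=0.8457·1.534=1.297; a1+a2=0.526 < 1.297 ≤ a1+…+a3=1.534 → R3 fires; D=5 G=8 E=2 P=8 R=1
Draw 11: a1=0.390, a2=0.136, a3=0.896, a0=1.422; τ=−ln(0.4955)/1.422=0.494 → t=7.295; u2·a0=0.9701·1.422=1.379; a1+a2=0.526 < 1.379 ≤ a1+…+a3=1.422 → R3 fires; D=5 G=7 E=2 P=9 R=1
Draw 12: a1=0.390, a2=0.136, a3=0.784, a0=1.310; τ=−ln(0.0590)/1.310=2.160 → t=9.455; u2·a0=0.2289·1.310=0.300 ≤ a1=0.390 → R1 fires; D=4 G=9 E=2 P=9 R=1
Draw 13: a1=0.312, a2=0.136, a3=1.008, a0=1.456; τ=−ln(0.2279)/1.456=1.016 → t=10.471; u2·a0=0.5057·1.456=0.736; a1+a2=0.448 < 0.736 ≤ a1+…+a3=1.456 → R3 fires; D=4 G=8 E=2 P=10 R=1
Draw 14: a1=0.312, a2=0.136, a3=0.896, a0=1.344; τ=−ln(0.3514)/1.344=0.778 → t=11.249 > T=10.75: stop.
Read off D at T=10.75: 4

D at T = 4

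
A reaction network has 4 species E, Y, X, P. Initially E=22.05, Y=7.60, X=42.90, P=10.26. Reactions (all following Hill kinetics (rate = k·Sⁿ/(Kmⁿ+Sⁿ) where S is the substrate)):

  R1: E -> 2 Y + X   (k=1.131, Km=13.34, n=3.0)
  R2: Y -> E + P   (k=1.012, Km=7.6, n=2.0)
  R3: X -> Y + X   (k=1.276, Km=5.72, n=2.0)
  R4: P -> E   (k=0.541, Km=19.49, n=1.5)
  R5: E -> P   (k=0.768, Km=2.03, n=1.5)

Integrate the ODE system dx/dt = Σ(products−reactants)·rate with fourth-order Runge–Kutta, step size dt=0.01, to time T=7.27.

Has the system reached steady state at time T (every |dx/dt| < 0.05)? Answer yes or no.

Steady state at T: no

RK4 with dt=0.01: 727 steps to T=7.27. Trajectory (selected grid times):
t=0.00: E=22.05 Y=7.60 X=42.90 P=10.26
t=0.81: E=21.29 Y=9.64 X=43.64 P=11.20
t=1.62: E=20.64 Y=11.57 X=44.37 P=12.20
t=2.42: E=20.08 Y=13.40 X=45.08 P=13.24
t=3.23: E=19.57 Y=15.18 X=45.78 P=14.32
t=4.04: E=19.13 Y=16.91 X=46.47 P=15.41
t=4.85: E=18.73 Y=18.59 X=47.15 P=16.52
t=5.65: E=18.37 Y=20.21 X=47.81 P=17.62
t=6.46: E=18.05 Y=21.82 X=48.46 P=18.74
t=7.27: E=17.75 Y=23.40 X=49.11 P=19.86
Rates at T: R1=0.7941, R2=0.9155, R3=1.2589, R4=0.2743, R5=0.7394
dx/dt at T (Σ net stoichiometry × rate): E=-0.3438, Y=+1.9317, X=+0.7941, P=+1.3806
Largest |dx/dt| is |+1.9317| (Y) ≥ 0.05 → not steady.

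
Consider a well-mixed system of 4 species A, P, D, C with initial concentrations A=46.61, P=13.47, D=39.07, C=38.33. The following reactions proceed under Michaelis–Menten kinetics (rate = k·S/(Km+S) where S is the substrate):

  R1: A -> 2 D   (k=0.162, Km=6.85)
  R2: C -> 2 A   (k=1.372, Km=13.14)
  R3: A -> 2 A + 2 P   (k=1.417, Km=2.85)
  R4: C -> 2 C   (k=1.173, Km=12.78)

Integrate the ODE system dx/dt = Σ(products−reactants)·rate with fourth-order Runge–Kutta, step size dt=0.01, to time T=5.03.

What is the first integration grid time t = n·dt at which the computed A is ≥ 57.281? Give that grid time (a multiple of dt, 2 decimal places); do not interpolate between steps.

Threshold first reached at t = 3.30

RK4 with dt=0.01: 503 steps to T=5.03. Trajectory (selected grid times):
t=0.00: A=46.61 P=13.47 D=39.07 C=38.33
t=0.56: A=48.42 P=14.97 D=39.23 C=38.25
t=1.12: A=50.24 P=16.47 D=39.39 C=38.17
t=1.68: A=52.05 P=17.97 D=39.55 C=38.09
t=2.24: A=53.87 P=19.48 D=39.71 C=38.01
t=2.79: A=55.65 P=20.96 D=39.87 C=37.93
t=3.29: A=57.27 P=22.31 D=40.01 C=37.86
t=3.30: A=57.30 P=22.33 D=40.01 C=37.86
t=3.35: A=57.46 P=22.47 D=40.03 C=37.86
t=3.91: A=59.28 P=23.98 D=40.19 C=37.78
t=4.47: A=61.10 P=25.50 D=40.35 C=37.70
t=5.03: A=62.91 P=27.02 D=40.52 C=37.62
A(3.29)=57.270 < 57.281 but A(3.30)=57.303 ≥ 57.281, so the first grid time is t=3.30.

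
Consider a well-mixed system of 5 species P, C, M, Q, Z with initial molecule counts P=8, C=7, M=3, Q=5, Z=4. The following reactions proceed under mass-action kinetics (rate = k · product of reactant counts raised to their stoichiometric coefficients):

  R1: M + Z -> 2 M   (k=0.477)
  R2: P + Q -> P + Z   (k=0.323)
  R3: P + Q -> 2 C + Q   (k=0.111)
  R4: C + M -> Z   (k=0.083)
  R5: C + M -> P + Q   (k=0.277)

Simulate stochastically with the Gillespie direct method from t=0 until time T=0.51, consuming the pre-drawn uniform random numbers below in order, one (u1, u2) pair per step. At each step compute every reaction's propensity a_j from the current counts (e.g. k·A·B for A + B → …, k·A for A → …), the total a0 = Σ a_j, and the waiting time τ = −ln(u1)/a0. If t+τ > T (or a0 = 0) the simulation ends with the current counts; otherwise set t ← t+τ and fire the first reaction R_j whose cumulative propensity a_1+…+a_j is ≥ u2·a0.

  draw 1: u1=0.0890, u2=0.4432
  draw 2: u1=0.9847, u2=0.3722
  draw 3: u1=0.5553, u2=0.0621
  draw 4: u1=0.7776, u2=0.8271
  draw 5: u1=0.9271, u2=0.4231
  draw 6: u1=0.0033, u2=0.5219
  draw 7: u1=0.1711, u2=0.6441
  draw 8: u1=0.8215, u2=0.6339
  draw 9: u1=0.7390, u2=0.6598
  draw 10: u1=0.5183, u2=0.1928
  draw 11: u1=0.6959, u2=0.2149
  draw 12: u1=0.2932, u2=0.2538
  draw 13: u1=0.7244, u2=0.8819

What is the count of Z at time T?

Z at T = 5

t=0.000: P=8 C=7 M=3 Q=5 Z=4
Draw 1: a1=5.724, a2=12.920, a3=4.440, a4=1.743, a5=5.817, a0=30.644; τ=−ln(0.0890)/30.644=0.079 → t=0.079; u2·a0=0.4432·30.644=13.581; a1=5.724 < 13.581 ≤ a1+a2=18.644 → R2 fires; P=8 C=7 M=3 Q=4 Z=5
Draw 2: a1=7.155, a2=10.336, a3=3.552, a4=1.743, a5=5.817, a0=28.603; τ=−ln(0.9847)/28.603=0.001 → t=0.079; u2·a0=0.3722·28.603=10.646; a1=7.155 < 10.646 ≤ a1+a2=17.491 → R2 fires; P=8 C=7 M=3 Q=3 Z=6
Draw 3: a1=8.586, a2=7.752, a3=2.664, a4=1.743, a5=5.817, a0=26.562; τ=−ln(0.5553)/26.562=0.022 → t=0.102; u2·a0=0.0621·26.562=1.650 ≤ a1=8.586 → R1 fires; P=8 C=7 M=4 Q=3 Z=5
Draw 4: a1=9.540, a2=7.752, a3=2.664, a4=2.324, a5=7.756, a0=30.036; τ=−ln(0.7776)/30.036=0.008 → t=0.110; u2·a0=0.8271·30.036=24.843; a1+…+a4=22.280 < 24.843 ≤ a1+…+a5=30.036 → R5 fires; P=9 C=6 M=3 Q=4 Z=5
Draw 5: a1=7.155, a2=11.628, a3=3.996, a4=1.494, a5=4.986, a0=29.259; τ=−ln(0.9271)/29.259=0.003 → t=0.113; u2·a0=0.4231·29.259=12.379; a1=7.155 < 12.379 ≤ a1+a2=18.783 → R2 fires; P=9 C=6 M=3 Q=3 Z=6
Draw 6: a1=8.586, a2=8.721, a3=2.997, a4=1.494, a5=4.986, a0=26.784; τ=−ln(0.0033)/26.784=0.213 → t=0.326; u2·a0=0.5219·26.784=13.979; a1=8.586 < 13.979 ≤ a1+a2=17.307 → R2 fires; P=9 C=6 M=3 Q=2 Z=7
Draw 7: a1=10.017, a2=5.814, a3=1.998, a4=1.494, a5=4.986, a0=24.309; τ=−ln(0.1711)/24.309=0.073 → t=0.399; u2·a0=0.6441·24.309=15.657; a1=10.017 < 15.657 ≤ a1+a2=15.831 → R2 fires; P=9 C=6 M=3 Q=1 Z=8
Draw 8: a1=11.448, a2=2.907, a3=0.999, a4=1.494, a5=4.986, a0=21.834; τ=−ln(0.8215)/21.834=0.009 → t=0.408; u2·a0=0.6339·21.834=13.841; a1=11.448 < 13.841 ≤ a1+a2=14.355 → R2 fires; P=9 C=6 M=3 Q=0 Z=9
Draw 9: a1=12.879, a2=0.000, a3=0.000, a4=1.494, a5=4.986, a0=19.359; τ=−ln(0.7390)/19.359=0.016 → t=0.423; u2·a0=0.6598·19.359=12.773 ≤ a1=12.879 → R1 fires; P=9 C=6 M=4 Q=0 Z=8
Draw 10: a1=15.264, a2=0.000, a3=0.000, a4=1.992, a5=6.648, a0=23.904; τ=−ln(0.5183)/23.904=0.027 → t=0.451; u2·a0=0.1928·23.904=4.609 ≤ a1=15.264 → R1 fires; P=9 C=6 M=5 Q=0 Z=7
Draw 11: a1=16.695, a2=0.000, a3=0.000, a4=2.490, a5=8.310, a0=27.495; τ=−ln(0.6959)/27.495=0.013 → t=0.464; u2·a0=0.2149·27.495=5.909 ≤ a1=16.695 → R1 fires; P=9 C=6 M=6 Q=0 Z=6
Draw 12: a1=17.172, a2=0.000, a3=0.000, a4=2.988, a5=9.972, a0=30.132; τ=−ln(0.2932)/30.132=0.041 → t=0.505; u2·a0=0.2538·30.132=7.648 ≤ a1=17.172 → R1 fires; P=9 C=6 M=7 Q=0 Z=5
Draw 13: a1=16.695, a2=0.000, a3=0.000, a4=3.486, a5=11.634, a0=31.815; τ=−ln(0.7244)/31.815=0.010 → t=0.515 > T=0.51: stop.
Read off Z at T=0.51: 5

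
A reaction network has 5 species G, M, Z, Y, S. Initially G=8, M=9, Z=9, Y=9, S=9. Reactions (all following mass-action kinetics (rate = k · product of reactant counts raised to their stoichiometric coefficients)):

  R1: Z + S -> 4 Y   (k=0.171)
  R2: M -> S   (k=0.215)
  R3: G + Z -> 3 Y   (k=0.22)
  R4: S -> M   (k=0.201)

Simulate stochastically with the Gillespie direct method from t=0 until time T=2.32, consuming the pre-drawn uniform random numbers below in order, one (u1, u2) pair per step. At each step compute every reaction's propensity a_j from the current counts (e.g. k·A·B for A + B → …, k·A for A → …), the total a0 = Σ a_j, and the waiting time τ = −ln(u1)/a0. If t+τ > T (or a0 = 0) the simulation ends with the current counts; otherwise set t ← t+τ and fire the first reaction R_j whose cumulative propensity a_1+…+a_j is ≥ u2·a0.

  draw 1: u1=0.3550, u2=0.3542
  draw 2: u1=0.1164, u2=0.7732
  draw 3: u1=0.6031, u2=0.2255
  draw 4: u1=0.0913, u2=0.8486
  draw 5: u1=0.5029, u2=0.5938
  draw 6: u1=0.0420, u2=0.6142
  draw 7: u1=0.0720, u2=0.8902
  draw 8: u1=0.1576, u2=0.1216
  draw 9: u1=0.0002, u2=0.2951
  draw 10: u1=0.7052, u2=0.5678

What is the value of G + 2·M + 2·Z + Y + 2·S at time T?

Value at T = 71

Check how each reaction changes W = G + 2·M + 2·Z + Y + 2·S (weight of products minus weight of reactants):
R1: Z + S -> 4 Y: (1·4) − (2·1 + 2·1) = 4 − 4 = 0
R2: M -> S: (2·1) − (2·1) = 2 − 2 = 0
R3: G + Z -> 3 Y: (1·3) − (1·1 + 2·1) = 3 − 3 = 0
R4: S -> M: (2·1) − (2·1) = 2 − 2 = 0
Every reaction leaves W unchanged, so W is conserved and no simulation is needed: W(T) = W(0) = 8 + 2·9 + 2·9 + 9 + 2·9 = 71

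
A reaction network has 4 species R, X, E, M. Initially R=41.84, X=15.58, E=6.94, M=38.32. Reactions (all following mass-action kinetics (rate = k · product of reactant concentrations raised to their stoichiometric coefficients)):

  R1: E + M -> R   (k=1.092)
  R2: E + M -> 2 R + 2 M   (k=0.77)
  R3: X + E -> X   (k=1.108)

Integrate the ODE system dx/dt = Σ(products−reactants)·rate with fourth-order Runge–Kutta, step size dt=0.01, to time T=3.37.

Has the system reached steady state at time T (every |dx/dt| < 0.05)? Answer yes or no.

Steady state at T: yes

RK4 with dt=0.01: 337 steps to T=3.37. Trajectory (selected grid times):
t=0.00: R=41.84 X=15.58 E=6.94 M=38.32
t=0.37: R=49.72 X=15.58 E=0.00 M=37.36
t=0.75: R=49.72 X=15.58 E=0.00 M=37.36
t=1.12: R=49.72 X=15.58 E=0.00 M=37.36
t=1.50: R=49.72 X=15.58 E=0.00 M=37.36
t=1.87: R=49.72 X=15.58 E=0.00 M=37.36
t=2.25: R=49.72 X=15.58 E=0.00 M=37.36
t=2.62: R=49.72 X=15.58 E=0.00 M=37.36
t=3.00: R=49.72 X=15.58 E=0.00 M=37.36
t=3.37: R=49.72 X=15.58 E=0.00 M=37.36
Rates at T: R1=0.0000, R2=0.0000, R3=0.0000
dx/dt at T (Σ net stoichiometry × rate): R=+0.0000, X=+0.0000, E=-0.0000, M=-0.0000
Largest |dx/dt| is |+0.0000| (R) < 0.05 → steady.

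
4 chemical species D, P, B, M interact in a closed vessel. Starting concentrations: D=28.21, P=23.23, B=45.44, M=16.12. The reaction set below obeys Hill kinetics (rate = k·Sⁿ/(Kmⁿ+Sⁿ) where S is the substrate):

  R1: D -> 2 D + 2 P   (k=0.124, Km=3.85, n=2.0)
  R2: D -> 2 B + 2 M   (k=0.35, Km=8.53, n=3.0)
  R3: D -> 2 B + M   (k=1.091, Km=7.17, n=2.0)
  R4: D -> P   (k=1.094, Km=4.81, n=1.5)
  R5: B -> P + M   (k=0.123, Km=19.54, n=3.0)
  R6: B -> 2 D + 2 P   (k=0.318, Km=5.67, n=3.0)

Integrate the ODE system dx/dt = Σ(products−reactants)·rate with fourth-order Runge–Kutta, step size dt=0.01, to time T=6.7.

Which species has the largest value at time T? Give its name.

RK4 with dt=0.01: 670 steps to T=6.7. Trajectory (selected grid times):
t=0.00: D=28.21 P=23.23 B=45.44 M=16.12
t=0.74: D=27.01 P=24.72 B=47.14 M=17.46
t=1.49: D=25.80 P=26.23 B=48.84 M=18.82
t=2.23: D=24.61 P=27.71 B=50.52 M=20.15
t=2.98: D=23.42 P=29.21 B=52.19 M=21.49
t=3.72: D=22.27 P=30.68 B=53.84 M=22.81
t=4.47: D=21.10 P=32.17 B=55.48 M=24.13
t=5.21: D=19.97 P=33.63 B=57.08 M=25.42
t=5.96: D=18.85 P=35.10 B=58.68 M=26.71
t=6.70: D=17.76 P=36.55 B=60.22 M=27.97
At T=6.7: D=17.76 P=36.55 B=60.22 M=27.97; the largest is B.

Dominant species at T: B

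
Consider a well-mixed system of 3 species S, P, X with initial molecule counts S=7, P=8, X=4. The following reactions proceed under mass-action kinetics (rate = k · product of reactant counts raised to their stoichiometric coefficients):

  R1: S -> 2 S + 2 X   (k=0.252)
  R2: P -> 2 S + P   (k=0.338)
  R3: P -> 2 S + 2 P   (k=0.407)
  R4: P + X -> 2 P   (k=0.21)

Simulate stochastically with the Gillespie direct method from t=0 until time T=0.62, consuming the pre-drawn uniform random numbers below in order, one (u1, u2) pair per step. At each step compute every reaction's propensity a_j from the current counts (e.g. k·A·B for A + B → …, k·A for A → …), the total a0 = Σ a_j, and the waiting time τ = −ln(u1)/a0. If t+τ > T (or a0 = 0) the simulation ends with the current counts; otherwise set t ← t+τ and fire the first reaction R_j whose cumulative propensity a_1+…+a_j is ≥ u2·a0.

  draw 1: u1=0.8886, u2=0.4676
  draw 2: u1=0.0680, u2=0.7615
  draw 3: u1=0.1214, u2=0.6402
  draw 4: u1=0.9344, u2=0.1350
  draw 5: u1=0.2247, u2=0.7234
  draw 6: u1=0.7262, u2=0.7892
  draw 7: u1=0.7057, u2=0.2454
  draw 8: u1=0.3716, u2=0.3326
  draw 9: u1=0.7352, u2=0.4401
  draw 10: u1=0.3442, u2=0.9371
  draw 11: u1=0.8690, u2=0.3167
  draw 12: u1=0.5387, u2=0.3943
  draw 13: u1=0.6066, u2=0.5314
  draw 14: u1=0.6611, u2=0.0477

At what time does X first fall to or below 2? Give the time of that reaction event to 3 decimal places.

t=0.000: S=7 P=8 X=4
Draw 1: a1=1.764, a2=2.704, a3=3.256, a4=6.720, a0=14.444; τ=−ln(0.8886)/14.444=0.008 → t=0.008; u2·a0=0.4676·14.444=6.754; a1+a2=4.468 < 6.754 ≤ a1+…+a3=7.724 → R3 fires; S=9 P=9 X=4
Draw 2: a1=2.268, a2=3.042, a3=3.663, a4=7.560, a0=16.533; τ=−ln(0.0680)/16.533=0.163 → t=0.171; u2·a0=0.7615·16.533=12.590; a1+…+a3=8.973 < 12.590 ≤ a1+…+a4=16.533 → R4 fires; S=9 P=10 X=3
Draw 3: a1=2.268, a2=3.380, a3=4.070, a4=6.300, a0=16.018; τ=−ln(0.1214)/16.018=0.132 → t=0.302; u2·a0=0.6402·16.018=10.255; a1+…+a3=9.718 < 10.255 ≤ a1+…+a4=16.018 → R4 fires; S=9 P=11 X=2
Draw 4: a1=2.268, a2=3.718, a3=4.477, a4=4.620, a0=15.083; τ=−ln(0.9344)/15.083=0.004 → t=0.307; u2·a0=0.1350·15.083=2.036 ≤ a1=2.268 → R1 fires; S=10 P=11 X=4
Draw 5: a1=2.520, a2=3.718, a3=4.477, a4=9.240, a0=19.955; τ=−ln(0.2247)/19.955=0.075 → t=0.382; u2·a0=0.7234·19.955=14.435; a1+…+a3=10.715 < 14.435 ≤ a1+…+a4=19.955 → R4 fires; S=10 P=12 X=3
Draw 6: a1=2.520, a2=4.056, a3=4.884, a4=7.560, a0=19.020; τ=−ln(0.7262)/19.020=0.017 → t=0.399; u2·a0=0.7892·19.020=15.011; a1+…+a3=11.460 < 15.011 ≤ a1+…+a4=19.020 → R4 fires; S=10 P=13 X=2
Draw 7: a1=2.520, a2=4.394, a3=5.291, a4=5.460, a0=17.665; τ=−ln(0.7057)/17.665=0.020 → t=0.418; u2·a0=0.2454·17.665=4.335; a1=2.520 < 4.335 ≤ a1+a2=6.914 → R2 fires; S=12 P=13 X=2
Draw 8: a1=3.024, a2=4.394, a3=5.291, a4=5.460, a0=18.169; τ=−ln(0.3716)/18.169=0.054 → t=0.473; u2·a0=0.3326·18.169=6.043; a1=3.024 < 6.043 ≤ a1+a2=7.418 → R2 fires; S=14 P=13 X=2
Draw 9: a1=3.528, a2=4.394, a3=5.291, a4=5.460, a0=18.673; τ=−ln(0.7352)/18.673=0.016 → t=0.489; u2·a0=0.4401·18.673=8.218; a1+a2=7.922 < 8.218 ≤ a1+…+a3=13.213 → R3 fires; S=16 P=14 X=2
Draw 10: a1=4.032, a2=4.732, a3=5.698, a4=5.880, a0=20.342; τ=−ln(0.3442)/20.342=0.052 → t=0.542; u2·a0=0.9371·20.342=19.062; a1+…+a3=14.462 < 19.062 ≤ a1+…+a4=20.342 → R4 fires; S=16 P=15 X=1
Draw 11: a1=4.032, a2=5.070, a3=6.105, a4=3.150, a0=18.357; τ=−ln(0.8690)/18.357=0.008 → t=0.549; u2·a0=0.3167·18.357=5.814; a1=4.032 < 5.814 ≤ a1+a2=9.102 → R2 fires; S=18 P=15 X=1
Draw 12: a1=4.536, a2=5.070, a3=6.105, a4=3.150, a0=18.861; τ=−ln(0.5387)/18.861=0.033 → t=0.582; u2·a0=0.3943·18.861=7.437; a1=4.536 < 7.437 ≤ a1+a2=9.606 → R2 fires; S=20 P=15 X=1
Draw 13: a1=5.040, a2=5.070, a3=6.105, a4=3.150, a0=19.365; τ=−ln(0.6066)/19.365=0.026 → t=0.608; u2·a0=0.5314·19.365=10.291; a1+a2=10.110 < 10.291 ≤ a1+…+a3=16.215 → R3 fires; S=22 P=16 X=1
Draw 14: a1=5.544, a2=5.408, a3=6.512, a4=3.360, a0=20.824; τ=−ln(0.6611)/20.824=0.020 → t=0.628 > T=0.62: stop.
X first becomes ≤ 2 when it reaches 2 at the event at t=0.302.

Threshold first reached at t = 0.302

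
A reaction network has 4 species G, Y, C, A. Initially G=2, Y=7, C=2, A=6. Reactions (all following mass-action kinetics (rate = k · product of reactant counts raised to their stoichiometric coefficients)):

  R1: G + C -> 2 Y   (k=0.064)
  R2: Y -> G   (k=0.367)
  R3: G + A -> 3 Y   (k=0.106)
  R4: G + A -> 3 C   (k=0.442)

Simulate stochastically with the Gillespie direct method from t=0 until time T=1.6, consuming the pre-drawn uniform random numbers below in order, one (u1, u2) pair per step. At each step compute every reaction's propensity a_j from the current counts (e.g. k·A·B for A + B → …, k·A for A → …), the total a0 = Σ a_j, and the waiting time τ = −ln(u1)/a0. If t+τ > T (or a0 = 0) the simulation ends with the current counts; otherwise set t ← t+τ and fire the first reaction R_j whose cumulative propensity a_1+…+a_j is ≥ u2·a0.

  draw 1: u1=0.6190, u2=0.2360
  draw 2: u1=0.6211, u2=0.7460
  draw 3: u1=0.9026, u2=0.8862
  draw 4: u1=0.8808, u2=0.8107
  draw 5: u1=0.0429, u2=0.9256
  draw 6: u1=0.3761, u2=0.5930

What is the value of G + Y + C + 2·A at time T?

Value at T = 23

Check how each reaction changes W = G + Y + C + 2·A (weight of products minus weight of reactants):
R1: G + C -> 2 Y: (1·2) − (1·1 + 1·1) = 2 − 2 = 0
R2: Y -> G: (1·1) − (1·1) = 1 − 1 = 0
R3: G + A -> 3 Y: (1·3) − (1·1 + 2·1) = 3 − 3 = 0
R4: G + A -> 3 C: (1·3) − (1·1 + 2·1) = 3 − 3 = 0
Every reaction leaves W unchanged, so W is conserved and no simulation is needed: W(T) = W(0) = 2 + 7 + 2 + 2·6 = 23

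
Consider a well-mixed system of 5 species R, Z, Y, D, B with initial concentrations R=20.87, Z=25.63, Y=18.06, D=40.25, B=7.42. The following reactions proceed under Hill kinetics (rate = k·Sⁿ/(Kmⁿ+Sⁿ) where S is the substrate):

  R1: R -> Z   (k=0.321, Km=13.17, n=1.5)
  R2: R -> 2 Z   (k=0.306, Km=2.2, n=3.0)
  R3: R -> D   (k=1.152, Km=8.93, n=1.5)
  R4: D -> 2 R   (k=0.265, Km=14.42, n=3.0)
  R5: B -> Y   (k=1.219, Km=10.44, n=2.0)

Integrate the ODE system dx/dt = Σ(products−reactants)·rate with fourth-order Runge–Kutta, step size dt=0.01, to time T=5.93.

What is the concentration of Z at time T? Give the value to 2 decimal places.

RK4 with dt=0.01: 593 steps to T=5.93. Trajectory (selected grid times):
t=0.00: R=20.87 Z=25.63 Y=18.06 D=40.25 B=7.42
t=0.66: R=20.27 Z=26.17 Y=18.32 D=40.67 B=7.16
t=1.32: R=19.68 Z=26.71 Y=18.57 D=41.09 B=6.91
t=1.98: R=19.10 Z=27.25 Y=18.81 D=41.50 B=6.67
t=2.64: R=18.53 Z=27.79 Y=19.04 D=41.91 B=6.44
t=3.29: R=17.97 Z=28.32 Y=19.25 D=42.30 B=6.23
t=3.95: R=17.42 Z=28.85 Y=19.46 D=42.69 B=6.02
t=4.61: R=16.88 Z=29.38 Y=19.66 D=43.08 B=5.82
t=5.27: R=16.34 Z=29.91 Y=19.84 D=43.45 B=5.64
t=5.93: R=15.82 Z=30.43 Y=20.02 D=43.82 B=5.46
Read off Z at T=5.93: 30.43

Z at T = 30.43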